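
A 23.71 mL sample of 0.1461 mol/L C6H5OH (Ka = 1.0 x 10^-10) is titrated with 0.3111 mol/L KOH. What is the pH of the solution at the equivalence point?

11.50

n(C6H5OH) = 0.1461 x 0.02371 = 0.003464 mol; V(KOH) at equivalence = 0.003464/0.3111 = 0.01113 L.
At equivalence all the acid is converted to C6H5O-; total volume = 0.02371 + 0.01113 = 0.03484 L, so [C6H5O-] = 0.003464/0.03484 = 0.09941 M.
Kb = Kw/Ka = 1.0e-14 / 1.0 x 10^-10 = 0.000100.
[OH^-] = sqrt(Kb x [C6H5O-]) = sqrt(0.000100 x 0.09941) = 0.00315 M.
pOH = 2.50, so pH = 14.00 - 2.50 = 11.50.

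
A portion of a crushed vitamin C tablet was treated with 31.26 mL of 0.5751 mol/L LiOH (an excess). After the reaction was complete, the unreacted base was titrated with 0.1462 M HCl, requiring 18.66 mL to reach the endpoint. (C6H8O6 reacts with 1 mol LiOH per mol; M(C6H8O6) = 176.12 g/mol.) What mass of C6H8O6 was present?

Total n(LiOH) added = 0.5751 x 0.03126 = 0.01798 mol.
n(HCl) used = 0.1462 x 0.01866 = 0.002728 mol, which equals the excess n(LiOH).
So n(LiOH) consumed by the sample = 0.01798 - 0.002728 = 0.01525 mol.
n(C6H8O6) = 0.01525 / 1 = 0.01525 mol.
mass = 0.01525 mol x 176.12 g/mol = 2.69 g.

2.69 g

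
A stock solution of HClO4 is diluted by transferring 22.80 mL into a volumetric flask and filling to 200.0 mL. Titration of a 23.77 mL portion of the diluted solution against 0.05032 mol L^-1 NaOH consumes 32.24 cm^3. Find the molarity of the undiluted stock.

n(NaOH) = 0.05032 x 0.03224 = 0.001622 mol.
n(HClO4) in the aliquot = 0.001622 mol.
[diluted HClO4] = 0.001622 / 0.02377 = 0.06825 M.
Dilution factor = 200.0/22.80 = 8.772, so [stock] = 0.06825 x 8.772 = 0.599 M.

0.599 M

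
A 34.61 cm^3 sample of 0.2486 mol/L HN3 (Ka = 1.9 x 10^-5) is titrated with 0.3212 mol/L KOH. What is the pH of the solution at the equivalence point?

n(HN3) = 0.2486 x 0.03461 = 0.008604 mol; V(KOH) at equivalence = 0.008604/0.3212 = 0.02679 L.
At equivalence all the acid is converted to N3-; total volume = 0.03461 + 0.02679 = 0.06140 L, so [N3-] = 0.008604/0.06140 = 0.1401 M.
Kb = Kw/Ka = 1.0e-14 / 1.9 x 10^-5 = 5.26e-10.
[OH^-] = sqrt(Kb x [N3-]) = sqrt(5.26e-10 x 0.1401) = 8.59e-6 M.
pOH = 5.07, so pH = 14.00 - 5.07 = 8.93.

8.93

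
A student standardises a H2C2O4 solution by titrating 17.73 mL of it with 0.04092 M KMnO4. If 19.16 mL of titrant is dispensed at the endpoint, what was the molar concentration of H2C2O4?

0.111 M

n(KMnO4) = 0.04092 x 0.01916 = 0.0007840 mol.
From the balanced equation, 2 mol KMnO4 reacts with 5 mol H2C2O4, so n(H2C2O4) = 0.0007840 x 5/2 = 0.001960 mol.
[H2C2O4] = 0.001960 / 0.01773 L = 0.111 M.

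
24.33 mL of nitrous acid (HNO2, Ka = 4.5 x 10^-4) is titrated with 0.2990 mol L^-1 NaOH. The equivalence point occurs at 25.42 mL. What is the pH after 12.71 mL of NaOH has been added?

12.71 mL is exactly half the equivalence volume (25.42/2), i.e. the half-equivalence point.
There, n(HA) = n(A^-), so pH = pKa = -log(4.5 x 10^-4) = 3.35.

3.35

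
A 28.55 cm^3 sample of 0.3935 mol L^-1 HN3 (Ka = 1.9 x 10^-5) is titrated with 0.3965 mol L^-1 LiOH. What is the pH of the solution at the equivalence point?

n(HN3) = 0.3935 x 0.02855 = 0.01123 mol; V(LiOH) at equivalence = 0.01123/0.3965 = 0.02833 L.
At equivalence all the acid is converted to N3-; total volume = 0.02855 + 0.02833 = 0.05688 L, so [N3-] = 0.01123/0.05688 = 0.1975 M.
Kb = Kw/Ka = 1.0e-14 / 1.9 x 10^-5 = 5.26e-10.
[OH^-] = sqrt(Kb x [N3-]) = sqrt(5.26e-10 x 0.1975) = 1.02e-5 M.
pOH = 4.99, so pH = 14.00 - 4.99 = 9.01.

9.01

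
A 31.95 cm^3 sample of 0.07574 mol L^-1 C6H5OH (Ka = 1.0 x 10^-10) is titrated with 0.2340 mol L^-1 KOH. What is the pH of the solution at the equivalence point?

n(C6H5OH) = 0.07574 x 0.03195 = 0.002420 mol; V(KOH) at equivalence = 0.002420/0.2340 = 0.01034 L.
At equivalence all the acid is converted to C6H5O-; total volume = 0.03195 + 0.01034 = 0.04229 L, so [C6H5O-] = 0.002420/0.04229 = 0.05722 M.
Kb = Kw/Ka = 1.0e-14 / 1.0 x 10^-10 = 0.000100.
[OH^-] = sqrt(Kb x [C6H5O-]) = sqrt(0.000100 x 0.05722) = 0.00239 M.
pOH = 2.62, so pH = 14.00 - 2.62 = 11.38.

11.38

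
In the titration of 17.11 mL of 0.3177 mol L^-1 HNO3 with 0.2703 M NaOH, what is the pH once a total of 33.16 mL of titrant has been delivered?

n(acid) = 0.3177 x 0.01711 = 0.005436 mol; n(NaOH) added = 0.2703 x 0.03316 = 0.008963 mol.
Base is in excess by 0.008963 - 0.005436 = 0.003527 mol in a total volume of 0.05027 L.
[OH^-] = 0.003527/0.05027 = 0.07017 M, so pOH = 1.15 and pH = 14.00 - 1.15 = 12.85.

12.85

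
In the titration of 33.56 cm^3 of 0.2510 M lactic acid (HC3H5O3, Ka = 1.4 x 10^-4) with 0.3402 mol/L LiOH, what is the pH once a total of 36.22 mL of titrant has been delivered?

12.75

n(acid) = 0.2510 x 0.03356 = 0.008424 mol; n(LiOH) added = 0.3402 x 0.03622 = 0.01232 mol.
Base is in excess by 0.01232 - 0.008424 = 0.003898 mol in a total volume of 0.06978 L.
[OH^-] = 0.003898/0.06978 = 0.05587 M, so pOH = 1.25 and pH = 14.00 - 1.25 = 12.75.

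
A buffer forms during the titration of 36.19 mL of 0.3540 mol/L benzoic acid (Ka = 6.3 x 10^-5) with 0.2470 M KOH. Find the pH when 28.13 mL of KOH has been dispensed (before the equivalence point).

4.27

Initial n(C6H5COOH) = 0.3540 x 0.03619 = 0.01281 mol.
n(KOH) added = 0.2470 x 0.02813 = 0.006948 mol, converting that many moles of C6H5COOH to C6H5COO-.
Remaining n(C6H5COOH) = 0.005863 mol; n(C6H5COO-) = 0.006948 mol.
By Henderson-Hasselbalch, pH = pKa + log([A^-]/[HA]) = 4.20 + log(0.006948/0.005863) = 4.20 + (+0.07) = 4.27.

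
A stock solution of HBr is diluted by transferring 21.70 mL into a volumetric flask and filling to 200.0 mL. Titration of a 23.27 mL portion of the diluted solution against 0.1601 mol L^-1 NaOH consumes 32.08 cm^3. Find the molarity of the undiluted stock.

2.03 M

n(NaOH) = 0.1601 x 0.03208 = 0.005136 mol.
n(HBr) in the aliquot = 0.005136 mol.
[diluted HBr] = 0.005136 / 0.02327 = 0.2207 M.
Dilution factor = 200.0/21.70 = 9.217, so [stock] = 0.2207 x 9.217 = 2.03 M.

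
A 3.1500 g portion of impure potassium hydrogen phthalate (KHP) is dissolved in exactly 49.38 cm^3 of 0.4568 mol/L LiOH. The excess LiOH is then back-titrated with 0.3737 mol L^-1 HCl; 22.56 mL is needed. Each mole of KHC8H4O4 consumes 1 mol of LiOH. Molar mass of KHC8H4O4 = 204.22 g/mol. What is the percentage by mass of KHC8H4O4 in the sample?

Total n(LiOH) added = 0.4568 x 0.04938 = 0.02256 mol.
n(HCl) used = 0.3737 x 0.02256 = 0.008431 mol, which equals the excess n(LiOH).
So n(LiOH) consumed by the sample = 0.02256 - 0.008431 = 0.01413 mol.
n(KHC8H4O4) = 0.01413 / 1 = 0.01413 mol.
mass KHC8H4O4 = 0.01413 x 204.22 = 2.885 g, so %KHC8H4O4 = 2.885/3.1500 x 100 = 91.6%.

91.6%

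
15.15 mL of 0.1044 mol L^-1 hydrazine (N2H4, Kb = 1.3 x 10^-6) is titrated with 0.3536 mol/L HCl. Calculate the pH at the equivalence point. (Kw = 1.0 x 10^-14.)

4.60

n(N2H4) = 0.1044 x 0.01515 = 0.001582 mol; V(HCl) at equivalence = 0.001582/0.3536 = 0.004473 L.
At equivalence the base is fully converted to N2H5+; total volume = 0.01962 L, so [N2H5+] = 0.001582/0.01962 = 0.08060 M.
Ka(N2H5+) = Kw/Kb = 1.0e-14 / 1.3 x 10^-6 = 7.69e-9.
[H^+] = sqrt(Ka x [N2H5+]) = sqrt(7.69e-9 x 0.08060) = 2.49e-5 M.
pH = -log(2.49e-5) = 4.60.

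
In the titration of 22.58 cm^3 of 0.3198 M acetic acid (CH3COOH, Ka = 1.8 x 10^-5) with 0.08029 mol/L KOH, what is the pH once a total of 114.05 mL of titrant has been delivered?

12.15

n(acid) = 0.3198 x 0.02258 = 0.007221 mol; n(KOH) added = 0.08029 x 0.1140 = 0.009157 mol.
Base is in excess by 0.009157 - 0.007221 = 0.001936 mol in a total volume of 0.1366 L.
[OH^-] = 0.001936/0.1366 = 0.01417 M, so pOH = 1.85 and pH = 14.00 - 1.85 = 12.15.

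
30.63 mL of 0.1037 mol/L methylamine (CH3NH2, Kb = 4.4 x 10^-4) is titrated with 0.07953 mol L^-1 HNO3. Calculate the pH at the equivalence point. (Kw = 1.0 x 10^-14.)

n(CH3NH2) = 0.1037 x 0.03063 = 0.003176 mol; V(HNO3) at equivalence = 0.003176/0.07953 = 0.03994 L.
At equivalence the base is fully converted to CH3NH3+; total volume = 0.07057 L, so [CH3NH3+] = 0.003176/0.07057 = 0.04501 M.
Ka(CH3NH3+) = Kw/Kb = 1.0e-14 / 4.4 x 10^-4 = 2.27e-11.
[H^+] = sqrt(Ka x [CH3NH3+]) = sqrt(2.27e-11 x 0.04501) = 1.01e-6 M.
pH = -log(1.01e-6) = 6.00.

6.00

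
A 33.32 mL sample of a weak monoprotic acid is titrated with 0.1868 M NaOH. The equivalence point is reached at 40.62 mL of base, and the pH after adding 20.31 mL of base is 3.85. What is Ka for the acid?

1.4 x 10^-4

20.31 mL is half of the equivalence volume, so this is the half-equivalence point where [HA] = [A^-].
At half-equivalence pH = pKa, so pKa = 3.85.
Ka = 10^(-3.85) = 1.4 x 10^-4.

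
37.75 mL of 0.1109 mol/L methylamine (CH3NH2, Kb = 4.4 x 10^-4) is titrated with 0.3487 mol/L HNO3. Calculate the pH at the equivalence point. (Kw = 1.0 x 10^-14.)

n(CH3NH2) = 0.1109 x 0.03775 = 0.004186 mol; V(HNO3) at equivalence = 0.004186/0.3487 = 0.01201 L.
At equivalence the base is fully converted to CH3NH3+; total volume = 0.04976 L, so [CH3NH3+] = 0.004186/0.04976 = 0.08414 M.
Ka(CH3NH3+) = Kw/Kb = 1.0e-14 / 4.4 x 10^-4 = 2.27e-11.
[H^+] = sqrt(Ka x [CH3NH3+]) = sqrt(2.27e-11 x 0.08414) = 1.38e-6 M.
pH = -log(1.38e-6) = 5.86.

5.86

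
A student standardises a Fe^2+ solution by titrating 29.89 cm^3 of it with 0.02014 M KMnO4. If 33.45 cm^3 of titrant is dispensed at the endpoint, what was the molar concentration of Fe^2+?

0.113 M

n(KMnO4) = 0.02014 x 0.03345 = 0.0006737 mol.
From the balanced equation, 1 mol KMnO4 reacts with 5 mol Fe^2+, so n(Fe^2+) = 0.0006737 x 5/1 = 0.003368 mol.
[Fe^2+] = 0.003368 / 0.02989 L = 0.113 M.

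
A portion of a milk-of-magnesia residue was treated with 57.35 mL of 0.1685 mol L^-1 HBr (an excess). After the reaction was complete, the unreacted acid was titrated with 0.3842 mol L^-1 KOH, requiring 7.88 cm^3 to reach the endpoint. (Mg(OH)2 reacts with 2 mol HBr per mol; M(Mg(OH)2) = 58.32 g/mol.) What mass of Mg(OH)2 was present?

0.194 g

Total n(HBr) added = 0.1685 x 0.05735 = 0.009663 mol.
n(KOH) used = 0.3842 x 0.007880 = 0.003027 mol, which equals the excess n(HBr).
So n(HBr) consumed by the sample = 0.009663 - 0.003027 = 0.006636 mol.
n(Mg(OH)2) = 0.006636 / 2 = 0.003318 mol.
mass = 0.003318 mol x 58.32 g/mol = 0.194 g.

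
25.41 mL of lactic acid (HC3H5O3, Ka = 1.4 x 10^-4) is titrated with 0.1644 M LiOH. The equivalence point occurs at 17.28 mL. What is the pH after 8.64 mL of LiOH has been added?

8.64 mL is exactly half the equivalence volume (17.28/2), i.e. the half-equivalence point.
There, n(HA) = n(A^-), so pH = pKa = -log(1.4 x 10^-4) = 3.85.

3.85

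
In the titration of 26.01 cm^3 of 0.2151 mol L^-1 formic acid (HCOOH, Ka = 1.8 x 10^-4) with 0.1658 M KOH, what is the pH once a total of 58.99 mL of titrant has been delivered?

12.69

n(acid) = 0.2151 x 0.02601 = 0.005595 mol; n(KOH) added = 0.1658 x 0.05899 = 0.009781 mol.
Base is in excess by 0.009781 - 0.005595 = 0.004186 mol in a total volume of 0.08500 L.
[OH^-] = 0.004186/0.08500 = 0.04924 M, so pOH = 1.31 and pH = 14.00 - 1.31 = 12.69.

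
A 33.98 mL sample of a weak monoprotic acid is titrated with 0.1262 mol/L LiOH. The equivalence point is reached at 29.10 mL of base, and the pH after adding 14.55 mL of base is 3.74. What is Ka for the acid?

1.8 x 10^-4

14.55 mL is half of the equivalence volume, so this is the half-equivalence point where [HA] = [A^-].
At half-equivalence pH = pKa, so pKa = 3.74.
Ka = 10^(-3.74) = 1.8 x 10^-4.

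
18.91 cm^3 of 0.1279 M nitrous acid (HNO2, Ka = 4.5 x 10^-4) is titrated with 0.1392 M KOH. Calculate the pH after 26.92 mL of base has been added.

12.46

n(acid) = 0.1279 x 0.01891 = 0.002419 mol; n(KOH) added = 0.1392 x 0.02692 = 0.003747 mol.
Base is in excess by 0.003747 - 0.002419 = 0.001329 mol in a total volume of 0.04583 L.
[OH^-] = 0.001329/0.04583 = 0.02899 M, so pOH = 1.54 and pH = 14.00 - 1.54 = 12.46.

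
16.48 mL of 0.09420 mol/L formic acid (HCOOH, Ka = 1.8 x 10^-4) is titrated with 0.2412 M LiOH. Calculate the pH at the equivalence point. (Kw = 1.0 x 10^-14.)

n(HCOOH) = 0.09420 x 0.01648 = 0.001552 mol; V(LiOH) at equivalence = 0.001552/0.2412 = 0.006436 L.
At equivalence all the acid is converted to HCOO-; total volume = 0.01648 + 0.006436 = 0.02292 L, so [HCOO-] = 0.001552/0.02292 = 0.06774 M.
Kb = Kw/Ka = 1.0e-14 / 1.8 x 10^-4 = 5.56e-11.
[OH^-] = sqrt(Kb x [HCOO-]) = sqrt(5.56e-11 x 0.06774) = 1.94e-6 M.
pOH = 5.71, so pH = 14.00 - 5.71 = 8.29.

8.29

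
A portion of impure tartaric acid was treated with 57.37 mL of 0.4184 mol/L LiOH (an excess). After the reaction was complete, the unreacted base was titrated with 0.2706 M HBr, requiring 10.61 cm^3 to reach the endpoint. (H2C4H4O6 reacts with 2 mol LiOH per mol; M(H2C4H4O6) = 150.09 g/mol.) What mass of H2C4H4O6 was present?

Total n(LiOH) added = 0.4184 x 0.05737 = 0.02400 mol.
n(HBr) used = 0.2706 x 0.01061 = 0.002871 mol, which equals the excess n(LiOH).
So n(LiOH) consumed by the sample = 0.02400 - 0.002871 = 0.02113 mol.
n(H2C4H4O6) = 0.02113 / 2 = 0.01057 mol.
mass = 0.01057 mol x 150.09 g/mol = 1.59 g.

1.59 g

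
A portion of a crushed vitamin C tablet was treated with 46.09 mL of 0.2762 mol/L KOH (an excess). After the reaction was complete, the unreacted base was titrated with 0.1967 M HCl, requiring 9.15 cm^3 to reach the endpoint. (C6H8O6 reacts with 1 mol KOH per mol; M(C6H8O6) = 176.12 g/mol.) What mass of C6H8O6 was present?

1.93 g

Total n(KOH) added = 0.2762 x 0.04609 = 0.01273 mol.
n(HCl) used = 0.1967 x 0.009150 = 0.001800 mol, which equals the excess n(KOH).
So n(KOH) consumed by the sample = 0.01273 - 0.001800 = 0.01093 mol.
n(C6H8O6) = 0.01093 / 1 = 0.01093 mol.
mass = 0.01093 mol x 176.12 g/mol = 1.93 g.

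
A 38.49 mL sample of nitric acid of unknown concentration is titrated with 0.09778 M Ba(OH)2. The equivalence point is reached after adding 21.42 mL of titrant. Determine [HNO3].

0.109 M

n(Ba(OH)2) delivered = 0.09778 x 0.02142 = 0.002094 mol.
The reaction is 2 HNO3 + 1 Ba(OH)2, so n(HNO3) = 0.002094 x 2/1 = 0.004189 mol.
[HNO3] = 0.004189 mol / 0.03849 L = 0.109 M.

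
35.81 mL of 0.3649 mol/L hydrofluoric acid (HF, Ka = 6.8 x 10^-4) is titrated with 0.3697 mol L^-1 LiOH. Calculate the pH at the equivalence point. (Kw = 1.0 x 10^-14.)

n(HF) = 0.3649 x 0.03581 = 0.01307 mol; V(LiOH) at equivalence = 0.01307/0.3697 = 0.03535 L.
At equivalence all the acid is converted to F-; total volume = 0.03581 + 0.03535 = 0.07116 L, so [F-] = 0.01307/0.07116 = 0.1836 M.
Kb = Kw/Ka = 1.0e-14 / 6.8 x 10^-4 = 1.47e-11.
[OH^-] = sqrt(Kb x [F-]) = sqrt(1.47e-11 x 0.1836) = 1.64e-6 M.
pOH = 5.78, so pH = 14.00 - 5.78 = 8.22.

8.22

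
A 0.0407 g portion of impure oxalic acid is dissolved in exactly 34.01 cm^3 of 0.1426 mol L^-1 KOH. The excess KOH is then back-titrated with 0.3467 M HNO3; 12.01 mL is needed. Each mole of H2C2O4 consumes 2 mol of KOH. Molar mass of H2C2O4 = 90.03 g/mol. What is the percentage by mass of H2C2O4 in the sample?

75.9%

Total n(KOH) added = 0.1426 x 0.03401 = 0.004850 mol.
n(HNO3) used = 0.3467 x 0.01201 = 0.004164 mol, which equals the excess n(KOH).
So n(KOH) consumed by the sample = 0.004850 - 0.004164 = 0.0006860 mol.
n(H2C2O4) = 0.0006860 / 2 = 0.0003430 mol.
mass H2C2O4 = 0.0003430 x 90.03 = 0.03088 g, so %H2C2O4 = 0.03088/0.0407 x 100 = 75.9%.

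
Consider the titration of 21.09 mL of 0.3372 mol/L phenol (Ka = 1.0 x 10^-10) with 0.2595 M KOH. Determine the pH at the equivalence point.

n(C6H5OH) = 0.3372 x 0.02109 = 0.007112 mol; V(KOH) at equivalence = 0.007112/0.2595 = 0.02740 L.
At equivalence all the acid is converted to C6H5O-; total volume = 0.02109 + 0.02740 = 0.04849 L, so [C6H5O-] = 0.007112/0.04849 = 0.1466 M.
Kb = Kw/Ka = 1.0e-14 / 1.0 x 10^-10 = 0.000100.
[OH^-] = sqrt(Kb x [C6H5O-]) = sqrt(0.000100 x 0.1466) = 0.00383 M.
pOH = 2.42, so pH = 14.00 - 2.42 = 11.58.

11.58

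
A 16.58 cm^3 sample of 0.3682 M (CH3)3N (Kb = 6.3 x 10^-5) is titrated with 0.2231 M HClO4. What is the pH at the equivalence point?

n((CH3)3N) = 0.3682 x 0.01658 = 0.006105 mol; V(HClO4) at equivalence = 0.006105/0.2231 = 0.02736 L.
At equivalence the base is fully converted to (CH3)3NH+; total volume = 0.04394 L, so [(CH3)3NH+] = 0.006105/0.04394 = 0.1389 M.
Ka((CH3)3NH+) = Kw/Kb = 1.0e-14 / 6.3 x 10^-5 = 1.59e-10.
[H^+] = sqrt(Ka x [(CH3)3NH+]) = sqrt(1.59e-10 x 0.1389) = 4.70e-6 M.
pH = -log(4.70e-6) = 5.33.

5.33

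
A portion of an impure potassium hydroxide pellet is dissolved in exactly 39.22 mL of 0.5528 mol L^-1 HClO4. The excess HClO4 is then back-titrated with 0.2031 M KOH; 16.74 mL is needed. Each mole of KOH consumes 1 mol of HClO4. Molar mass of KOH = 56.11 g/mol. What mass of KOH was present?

Total n(HClO4) added = 0.5528 x 0.03922 = 0.02168 mol.
n(KOH) used = 0.2031 x 0.01674 = 0.003400 mol, which equals the excess n(HClO4).
So n(HClO4) consumed by the sample = 0.02168 - 0.003400 = 0.01828 mol.
n(KOH) = 0.01828 / 1 = 0.01828 mol.
mass = 0.01828 mol x 56.11 g/mol = 1.03 g.

1.03 g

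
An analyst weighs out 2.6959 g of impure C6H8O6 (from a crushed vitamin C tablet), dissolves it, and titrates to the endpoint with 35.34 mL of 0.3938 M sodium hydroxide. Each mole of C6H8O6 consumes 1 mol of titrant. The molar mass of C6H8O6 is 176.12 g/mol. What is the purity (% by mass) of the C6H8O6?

n(NaOH) = 0.3938 x 0.03534 = 0.01392 mol.
n(C6H8O6) = 0.01392 / 1 = 0.01392 mol.
mass of C6H8O6 = 0.01392 x 176.12 = 2.451 g.
% purity = 2.451 / 2.6959 x 100 = 90.9%.

90.9%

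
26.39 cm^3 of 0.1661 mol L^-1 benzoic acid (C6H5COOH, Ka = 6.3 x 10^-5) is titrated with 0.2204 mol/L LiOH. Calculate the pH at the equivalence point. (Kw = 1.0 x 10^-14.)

8.59

n(C6H5COOH) = 0.1661 x 0.02639 = 0.004383 mol; V(LiOH) at equivalence = 0.004383/0.2204 = 0.01989 L.
At equivalence all the acid is converted to C6H5COO-; total volume = 0.02639 + 0.01989 = 0.04628 L, so [C6H5COO-] = 0.004383/0.04628 = 0.09472 M.
Kb = Kw/Ka = 1.0e-14 / 6.3 x 10^-5 = 1.59e-10.
[OH^-] = sqrt(Kb x [C6H5COO-]) = sqrt(1.59e-10 x 0.09472) = 3.88e-6 M.
pOH = 5.41, so pH = 14.00 - 5.41 = 8.59.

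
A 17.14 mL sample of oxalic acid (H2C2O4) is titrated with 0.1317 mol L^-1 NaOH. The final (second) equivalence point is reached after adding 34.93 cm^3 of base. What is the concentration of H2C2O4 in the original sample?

0.134 M

n(NaOH) = 0.1317 x 0.03493 = 0.004600 mol.
At the final (second) equivalence point, 2 mol OH^- react per mol H2C2O4, so n(H2C2O4) = 0.004600 / 2 = 0.002300 mol.
[H2C2O4] = 0.002300 / 0.01714 L = 0.134 M.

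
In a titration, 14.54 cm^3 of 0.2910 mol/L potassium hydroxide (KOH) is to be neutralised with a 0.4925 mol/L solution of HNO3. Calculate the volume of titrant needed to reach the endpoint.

8.59 mL

n(KOH) = 0.2910 mol/L x 0.01454 L = 0.004231 mol.
At equivalence n(HNO3) = n(KOH) = 0.004231 mol.
V(HNO3) = 0.004231 / 0.4925 = 0.008591 L = 8.59 mL.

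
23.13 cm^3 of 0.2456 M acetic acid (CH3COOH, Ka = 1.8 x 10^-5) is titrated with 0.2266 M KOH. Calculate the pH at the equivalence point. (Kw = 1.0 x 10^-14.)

8.91

n(CH3COOH) = 0.2456 x 0.02313 = 0.005681 mol; V(KOH) at equivalence = 0.005681/0.2266 = 0.02507 L.
At equivalence all the acid is converted to CH3COO-; total volume = 0.02313 + 0.02507 = 0.04820 L, so [CH3COO-] = 0.005681/0.04820 = 0.1179 M.
Kb = Kw/Ka = 1.0e-14 / 1.8 x 10^-5 = 5.56e-10.
[OH^-] = sqrt(Kb x [CH3COO-]) = sqrt(5.56e-10 x 0.1179) = 8.09e-6 M.
pOH = 5.09, so pH = 14.00 - 5.09 = 8.91.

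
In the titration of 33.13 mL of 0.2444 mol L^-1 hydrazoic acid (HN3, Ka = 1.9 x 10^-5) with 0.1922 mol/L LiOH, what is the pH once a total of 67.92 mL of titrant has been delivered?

12.69

n(acid) = 0.2444 x 0.03313 = 0.008097 mol; n(LiOH) added = 0.1922 x 0.06792 = 0.01305 mol.
Base is in excess by 0.01305 - 0.008097 = 0.004957 mol in a total volume of 0.1011 L.
[OH^-] = 0.004957/0.1011 = 0.04906 M, so pOH = 1.31 and pH = 14.00 - 1.31 = 12.69.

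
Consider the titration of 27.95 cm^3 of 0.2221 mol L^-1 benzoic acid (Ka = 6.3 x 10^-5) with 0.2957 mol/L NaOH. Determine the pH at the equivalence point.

8.65

n(C6H5COOH) = 0.2221 x 0.02795 = 0.006208 mol; V(NaOH) at equivalence = 0.006208/0.2957 = 0.02099 L.
At equivalence all the acid is converted to C6H5COO-; total volume = 0.02795 + 0.02099 = 0.04894 L, so [C6H5COO-] = 0.006208/0.04894 = 0.1268 M.
Kb = Kw/Ka = 1.0e-14 / 6.3 x 10^-5 = 1.59e-10.
[OH^-] = sqrt(Kb x [C6H5COO-]) = sqrt(1.59e-10 x 0.1268) = 4.49e-6 M.
pOH = 5.35, so pH = 14.00 - 5.35 = 8.65.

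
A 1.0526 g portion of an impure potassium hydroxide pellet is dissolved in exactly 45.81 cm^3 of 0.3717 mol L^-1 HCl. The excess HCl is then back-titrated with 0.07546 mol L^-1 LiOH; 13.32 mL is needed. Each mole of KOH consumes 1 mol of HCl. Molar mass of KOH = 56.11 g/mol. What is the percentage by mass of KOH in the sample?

85.4%

Total n(HCl) added = 0.3717 x 0.04581 = 0.01703 mol.
n(LiOH) used = 0.07546 x 0.01332 = 0.001005 mol, which equals the excess n(HCl).
So n(HCl) consumed by the sample = 0.01703 - 0.001005 = 0.01602 mol.
n(KOH) = 0.01602 / 1 = 0.01602 mol.
mass KOH = 0.01602 x 56.11 = 0.8990 g, so %KOH = 0.8990/1.0526 x 100 = 85.4%.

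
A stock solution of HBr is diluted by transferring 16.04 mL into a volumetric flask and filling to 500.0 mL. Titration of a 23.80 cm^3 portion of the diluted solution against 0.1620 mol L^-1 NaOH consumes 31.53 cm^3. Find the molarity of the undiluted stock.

n(NaOH) = 0.1620 x 0.03153 = 0.005108 mol.
n(HBr) in the aliquot = 0.005108 mol.
[diluted HBr] = 0.005108 / 0.02380 = 0.2146 M.
Dilution factor = 500.0/16.04 = 31.17, so [stock] = 0.2146 x 31.17 = 6.69 M.

6.69 M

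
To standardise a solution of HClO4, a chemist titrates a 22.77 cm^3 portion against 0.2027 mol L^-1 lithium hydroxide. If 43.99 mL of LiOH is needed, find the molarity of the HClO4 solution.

n(LiOH) delivered = 0.2027 x 0.04399 = 0.008917 mol.
For a 1:1 reaction, n(HClO4) = 0.008917 mol.
[HClO4] = 0.008917 mol / 0.02277 L = 0.392 M.

0.392 M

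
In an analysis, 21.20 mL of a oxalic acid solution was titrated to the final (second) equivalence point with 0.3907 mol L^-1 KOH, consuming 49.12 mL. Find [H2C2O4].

n(KOH) = 0.3907 x 0.04912 = 0.01919 mol.
At the final (second) equivalence point, 2 mol OH^- react per mol H2C2O4, so n(H2C2O4) = 0.01919 / 2 = 0.009596 mol.
[H2C2O4] = 0.009596 / 0.02120 L = 0.453 M.

0.453 M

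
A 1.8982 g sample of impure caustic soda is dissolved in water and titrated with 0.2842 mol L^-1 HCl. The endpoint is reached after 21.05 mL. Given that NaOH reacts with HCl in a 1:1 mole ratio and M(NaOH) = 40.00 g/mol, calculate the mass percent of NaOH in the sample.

12.6%

n(HCl) = 0.2842 x 0.02105 = 0.005982 mol.
n(NaOH) = 0.005982 / 1 = 0.005982 mol.
mass of NaOH = 0.005982 x 40.00 = 0.2393 g.
% purity = 0.2393 / 1.8982 x 100 = 12.6%.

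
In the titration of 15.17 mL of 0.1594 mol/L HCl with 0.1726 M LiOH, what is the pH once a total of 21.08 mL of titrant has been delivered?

12.53

n(acid) = 0.1594 x 0.01517 = 0.002418 mol; n(LiOH) added = 0.1726 x 0.02108 = 0.003638 mol.
Base is in excess by 0.003638 - 0.002418 = 0.001220 mol in a total volume of 0.03625 L.
[OH^-] = 0.001220/0.03625 = 0.03366 M, so pOH = 1.47 and pH = 14.00 - 1.47 = 12.53.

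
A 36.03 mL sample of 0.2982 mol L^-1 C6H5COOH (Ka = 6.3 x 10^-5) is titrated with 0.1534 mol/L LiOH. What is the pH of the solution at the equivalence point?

8.60

n(C6H5COOH) = 0.2982 x 0.03603 = 0.01074 mol; V(LiOH) at equivalence = 0.01074/0.1534 = 0.07004 L.
At equivalence all the acid is converted to C6H5COO-; total volume = 0.03603 + 0.07004 = 0.1061 L, so [C6H5COO-] = 0.01074/0.1061 = 0.1013 M.
Kb = Kw/Ka = 1.0e-14 / 6.3 x 10^-5 = 1.59e-10.
[OH^-] = sqrt(Kb x [C6H5COO-]) = sqrt(1.59e-10 x 0.1013) = 4.01e-6 M.
pOH = 5.40, so pH = 14.00 - 5.40 = 8.60.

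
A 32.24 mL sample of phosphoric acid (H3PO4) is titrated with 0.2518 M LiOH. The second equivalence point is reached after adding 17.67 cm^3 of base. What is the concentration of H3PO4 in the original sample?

0.0690 M

n(LiOH) = 0.2518 x 0.01767 = 0.004449 mol.
At the second equivalence point, 2 mol OH^- react per mol H3PO4, so n(H3PO4) = 0.004449 / 2 = 0.002225 mol.
[H3PO4] = 0.002225 / 0.03224 L = 0.0690 M.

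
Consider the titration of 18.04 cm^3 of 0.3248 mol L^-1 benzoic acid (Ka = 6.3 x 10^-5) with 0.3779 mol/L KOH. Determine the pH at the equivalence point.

n(C6H5COOH) = 0.3248 x 0.01804 = 0.005859 mol; V(KOH) at equivalence = 0.005859/0.3779 = 0.01551 L.
At equivalence all the acid is converted to C6H5COO-; total volume = 0.01804 + 0.01551 = 0.03355 L, so [C6H5COO-] = 0.005859/0.03355 = 0.1747 M.
Kb = Kw/Ka = 1.0e-14 / 6.3 x 10^-5 = 1.59e-10.
[OH^-] = sqrt(Kb x [C6H5COO-]) = sqrt(1.59e-10 x 0.1747) = 5.27e-6 M.
pOH = 5.28, so pH = 14.00 - 5.28 = 8.72.

8.72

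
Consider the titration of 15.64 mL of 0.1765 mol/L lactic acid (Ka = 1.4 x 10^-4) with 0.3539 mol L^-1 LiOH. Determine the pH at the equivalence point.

8.46

n(HC3H5O3) = 0.1765 x 0.01564 = 0.002760 mol; V(LiOH) at equivalence = 0.002760/0.3539 = 0.007800 L.
At equivalence all the acid is converted to C3H5O3-; total volume = 0.01564 + 0.007800 = 0.02344 L, so [C3H5O3-] = 0.002760/0.02344 = 0.1178 M.
Kb = Kw/Ka = 1.0e-14 / 1.4 x 10^-4 = 7.14e-11.
[OH^-] = sqrt(Kb x [C3H5O3-]) = sqrt(7.14e-11 x 0.1178) = 2.90e-6 M.
pOH = 5.54, so pH = 14.00 - 5.54 = 8.46.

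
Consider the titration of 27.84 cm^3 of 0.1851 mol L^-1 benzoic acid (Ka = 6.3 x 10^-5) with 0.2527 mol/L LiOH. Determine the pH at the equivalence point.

8.61

n(C6H5COOH) = 0.1851 x 0.02784 = 0.005153 mol; V(LiOH) at equivalence = 0.005153/0.2527 = 0.02039 L.
At equivalence all the acid is converted to C6H5COO-; total volume = 0.02784 + 0.02039 = 0.04823 L, so [C6H5COO-] = 0.005153/0.04823 = 0.1068 M.
Kb = Kw/Ka = 1.0e-14 / 6.3 x 10^-5 = 1.59e-10.
[OH^-] = sqrt(Kb x [C6H5COO-]) = sqrt(1.59e-10 x 0.1068) = 4.12e-6 M.
pOH = 5.39, so pH = 14.00 - 5.39 = 8.61.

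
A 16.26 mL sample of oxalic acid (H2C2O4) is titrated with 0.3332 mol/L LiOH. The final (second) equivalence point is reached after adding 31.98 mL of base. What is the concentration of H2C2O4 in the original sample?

0.328 M

n(LiOH) = 0.3332 x 0.03198 = 0.01066 mol.
At the final (second) equivalence point, 2 mol OH^- react per mol H2C2O4, so n(H2C2O4) = 0.01066 / 2 = 0.005328 mol.
[H2C2O4] = 0.005328 / 0.01626 L = 0.328 M.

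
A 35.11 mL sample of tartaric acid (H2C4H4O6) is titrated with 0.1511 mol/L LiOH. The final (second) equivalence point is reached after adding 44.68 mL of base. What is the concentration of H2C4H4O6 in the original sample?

0.0961 M

n(LiOH) = 0.1511 x 0.04468 = 0.006751 mol.
At the final (second) equivalence point, 2 mol OH^- react per mol H2C4H4O6, so n(H2C4H4O6) = 0.006751 / 2 = 0.003376 mol.
[H2C4H4O6] = 0.003376 / 0.03511 L = 0.0961 M.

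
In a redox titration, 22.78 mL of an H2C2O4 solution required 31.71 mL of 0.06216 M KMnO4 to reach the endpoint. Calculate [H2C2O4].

n(KMnO4) = 0.06216 x 0.03171 = 0.001971 mol.
From the balanced equation, 2 mol KMnO4 reacts with 5 mol H2C2O4, so n(H2C2O4) = 0.001971 x 5/2 = 0.004928 mol.
[H2C2O4] = 0.004928 / 0.02278 L = 0.216 M.

0.216 M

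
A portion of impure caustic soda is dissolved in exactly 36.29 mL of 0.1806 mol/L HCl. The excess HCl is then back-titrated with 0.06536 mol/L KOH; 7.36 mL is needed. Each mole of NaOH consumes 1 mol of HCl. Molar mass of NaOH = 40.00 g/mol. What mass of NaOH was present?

Total n(HCl) added = 0.1806 x 0.03629 = 0.006554 mol.
n(KOH) used = 0.06536 x 0.007360 = 0.0004810 mol, which equals the excess n(HCl).
So n(HCl) consumed by the sample = 0.006554 - 0.0004810 = 0.006073 mol.
n(NaOH) = 0.006073 / 1 = 0.006073 mol.
mass = 0.006073 mol x 40.00 g/mol = 0.243 g.

0.243 g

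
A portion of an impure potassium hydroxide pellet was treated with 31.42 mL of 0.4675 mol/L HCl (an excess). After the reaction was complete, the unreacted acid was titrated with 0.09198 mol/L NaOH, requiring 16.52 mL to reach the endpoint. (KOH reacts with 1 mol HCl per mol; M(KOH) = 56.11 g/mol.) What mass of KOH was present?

0.739 g

Total n(HCl) added = 0.4675 x 0.03142 = 0.01469 mol.
n(NaOH) used = 0.09198 x 0.01652 = 0.001520 mol, which equals the excess n(HCl).
So n(HCl) consumed by the sample = 0.01469 - 0.001520 = 0.01317 mol.
n(KOH) = 0.01317 / 1 = 0.01317 mol.
mass = 0.01317 mol x 56.11 g/mol = 0.739 g.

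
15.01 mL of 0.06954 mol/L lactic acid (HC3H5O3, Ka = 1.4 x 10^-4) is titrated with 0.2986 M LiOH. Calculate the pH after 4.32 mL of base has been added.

n(acid) = 0.06954 x 0.01501 = 0.001044 mol; n(LiOH) added = 0.2986 x 0.004320 = 0.001290 mol.
Base is in excess by 0.001290 - 0.001044 = 0.0002462 mol in a total volume of 0.01933 L.
[OH^-] = 0.0002462/0.01933 = 0.01273 M, so pOH = 1.90 and pH = 14.00 - 1.90 = 12.10.

12.10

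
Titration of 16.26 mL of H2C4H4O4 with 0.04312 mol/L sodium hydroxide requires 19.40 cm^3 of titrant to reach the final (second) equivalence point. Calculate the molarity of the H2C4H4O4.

n(NaOH) = 0.04312 x 0.01940 = 0.0008365 mol.
At the final (second) equivalence point, 2 mol OH^- react per mol H2C4H4O4, so n(H2C4H4O4) = 0.0008365 / 2 = 0.0004183 mol.
[H2C4H4O4] = 0.0004183 / 0.01626 L = 0.0257 M.

0.0257 M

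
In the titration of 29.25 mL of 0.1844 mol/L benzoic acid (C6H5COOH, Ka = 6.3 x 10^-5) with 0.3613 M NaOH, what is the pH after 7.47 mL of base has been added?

4.20

Initial n(C6H5COOH) = 0.1844 x 0.02925 = 0.005394 mol.
n(NaOH) added = 0.3613 x 0.007470 = 0.002699 mol, converting that many moles of C6H5COOH to C6H5COO-.
Remaining n(C6H5COOH) = 0.002695 mol; n(C6H5COO-) = 0.002699 mol.
By Henderson-Hasselbalch, pH = pKa + log([A^-]/[HA]) = 4.20 + log(0.002699/0.002695) = 4.20 + (+0.00) = 4.20.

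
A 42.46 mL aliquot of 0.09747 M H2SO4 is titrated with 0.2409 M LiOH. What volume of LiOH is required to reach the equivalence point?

34.4 mL

n(H2SO4) = 0.09747 mol/L x 0.04246 L = 0.004139 mol.
The neutralisation is 1 H2SO4 : 2 LiOH, so n(LiOH) = 0.004139 x 2/1 = 0.008277 mol.
V(LiOH) = 0.008277 / 0.2409 = 0.03436 L = 34.4 mL.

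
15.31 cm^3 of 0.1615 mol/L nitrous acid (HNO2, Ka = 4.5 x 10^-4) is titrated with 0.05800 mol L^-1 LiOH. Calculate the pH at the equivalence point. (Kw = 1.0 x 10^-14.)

7.99

n(HNO2) = 0.1615 x 0.01531 = 0.002473 mol; V(LiOH) at equivalence = 0.002473/0.05800 = 0.04263 L.
At equivalence all the acid is converted to NO2-; total volume = 0.01531 + 0.04263 = 0.05794 L, so [NO2-] = 0.002473/0.05794 = 0.04267 M.
Kb = Kw/Ka = 1.0e-14 / 4.5 x 10^-4 = 2.22e-11.
[OH^-] = sqrt(Kb x [NO2-]) = sqrt(2.22e-11 x 0.04267) = 9.74e-7 M.
pOH = 6.01, so pH = 14.00 - 6.01 = 7.99.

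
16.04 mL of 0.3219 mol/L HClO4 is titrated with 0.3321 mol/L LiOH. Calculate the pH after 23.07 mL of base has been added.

n(acid) = 0.3219 x 0.01604 = 0.005163 mol; n(LiOH) added = 0.3321 x 0.02307 = 0.007662 mol.
Base is in excess by 0.007662 - 0.005163 = 0.002498 mol in a total volume of 0.03911 L.
[OH^-] = 0.002498/0.03911 = 0.06388 M, so pOH = 1.19 and pH = 14.00 - 1.19 = 12.81.

12.81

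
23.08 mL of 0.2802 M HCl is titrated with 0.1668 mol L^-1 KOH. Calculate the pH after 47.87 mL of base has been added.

n(acid) = 0.2802 x 0.02308 = 0.006467 mol; n(KOH) added = 0.1668 x 0.04787 = 0.007985 mol.
Base is in excess by 0.007985 - 0.006467 = 0.001518 mol in a total volume of 0.07095 L.
[OH^-] = 0.001518/0.07095 = 0.02139 M, so pOH = 1.67 and pH = 14.00 - 1.67 = 12.33.

12.33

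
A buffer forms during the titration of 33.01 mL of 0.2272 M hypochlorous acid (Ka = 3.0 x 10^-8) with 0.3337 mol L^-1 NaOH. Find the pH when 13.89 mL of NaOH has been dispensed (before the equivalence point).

7.73

Initial n(HClO) = 0.2272 x 0.03301 = 0.007500 mol.
n(NaOH) added = 0.3337 x 0.01389 = 0.004635 mol, converting that many moles of HClO to ClO-.
Remaining n(HClO) = 0.002865 mol; n(ClO-) = 0.004635 mol.
By Henderson-Hasselbalch, pH = pKa + log([A^-]/[HA]) = 7.52 + log(0.004635/0.002865) = 7.52 + (+0.21) = 7.73.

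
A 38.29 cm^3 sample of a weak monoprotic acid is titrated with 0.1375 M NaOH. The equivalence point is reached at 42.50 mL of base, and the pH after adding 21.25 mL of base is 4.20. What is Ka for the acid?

21.25 mL is half of the equivalence volume, so this is the half-equivalence point where [HA] = [A^-].
At half-equivalence pH = pKa, so pKa = 4.20.
Ka = 10^(-4.20) = 6.3 x 10^-5.

6.3 x 10^-5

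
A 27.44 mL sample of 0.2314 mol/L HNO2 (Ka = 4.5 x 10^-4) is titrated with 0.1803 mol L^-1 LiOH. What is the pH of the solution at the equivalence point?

n(HNO2) = 0.2314 x 0.02744 = 0.006350 mol; V(LiOH) at equivalence = 0.006350/0.1803 = 0.03522 L.
At equivalence all the acid is converted to NO2-; total volume = 0.02744 + 0.03522 = 0.06266 L, so [NO2-] = 0.006350/0.06266 = 0.1013 M.
Kb = Kw/Ka = 1.0e-14 / 4.5 x 10^-4 = 2.22e-11.
[OH^-] = sqrt(Kb x [NO2-]) = sqrt(2.22e-11 x 0.1013) = 1.50e-6 M.
pOH = 5.82, so pH = 14.00 - 5.82 = 8.18.

8.18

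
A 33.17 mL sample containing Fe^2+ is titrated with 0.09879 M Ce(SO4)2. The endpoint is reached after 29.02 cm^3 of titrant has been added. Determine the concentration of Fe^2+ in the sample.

n(Ce(SO4)2) = 0.09879 x 0.02902 = 0.002867 mol.
From the balanced equation, 1 mol Ce(SO4)2 reacts with 1 mol Fe^2+, so n(Fe^2+) = 0.002867 x 1/1 = 0.002867 mol.
[Fe^2+] = 0.002867 / 0.03317 L = 0.0864 M.

0.0864 M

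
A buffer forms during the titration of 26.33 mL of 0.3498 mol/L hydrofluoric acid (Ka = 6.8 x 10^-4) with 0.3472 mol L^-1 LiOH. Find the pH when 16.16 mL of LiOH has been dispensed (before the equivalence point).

3.36

Initial n(HF) = 0.3498 x 0.02633 = 0.009210 mol.
n(LiOH) added = 0.3472 x 0.01616 = 0.005611 mol, converting that many moles of HF to F-.
Remaining n(HF) = 0.003599 mol; n(F-) = 0.005611 mol.
By Henderson-Hasselbalch, pH = pKa + log([A^-]/[HA]) = 3.17 + log(0.005611/0.003599) = 3.17 + (+0.19) = 3.36.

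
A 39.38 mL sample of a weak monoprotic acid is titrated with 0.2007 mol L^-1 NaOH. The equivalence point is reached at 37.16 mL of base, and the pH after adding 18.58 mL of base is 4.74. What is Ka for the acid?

18.58 mL is half of the equivalence volume, so this is the half-equivalence point where [HA] = [A^-].
At half-equivalence pH = pKa, so pKa = 4.74.
Ka = 10^(-4.74) = 1.8 x 10^-5.

1.8 x 10^-5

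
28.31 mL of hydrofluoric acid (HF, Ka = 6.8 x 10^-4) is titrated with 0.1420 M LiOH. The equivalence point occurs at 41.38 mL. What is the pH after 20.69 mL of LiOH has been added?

3.17

20.69 mL is exactly half the equivalence volume (41.38/2), i.e. the half-equivalence point.
There, n(HA) = n(A^-), so pH = pKa = -log(6.8 x 10^-4) = 3.17.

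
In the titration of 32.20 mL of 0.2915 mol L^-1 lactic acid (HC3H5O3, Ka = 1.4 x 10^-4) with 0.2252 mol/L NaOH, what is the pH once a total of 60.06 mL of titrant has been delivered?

n(acid) = 0.2915 x 0.03220 = 0.009386 mol; n(NaOH) added = 0.2252 x 0.06006 = 0.01353 mol.
Base is in excess by 0.01353 - 0.009386 = 0.004139 mol in a total volume of 0.09226 L.
[OH^-] = 0.004139/0.09226 = 0.04486 M, so pOH = 1.35 and pH = 14.00 - 1.35 = 12.65.

12.65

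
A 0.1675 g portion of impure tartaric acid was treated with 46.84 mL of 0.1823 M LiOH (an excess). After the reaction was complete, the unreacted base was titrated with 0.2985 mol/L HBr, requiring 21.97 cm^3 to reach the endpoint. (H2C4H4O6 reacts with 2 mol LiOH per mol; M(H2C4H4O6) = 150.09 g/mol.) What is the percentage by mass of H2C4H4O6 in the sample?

88.7%

Total n(LiOH) added = 0.1823 x 0.04684 = 0.008539 mol.
n(HBr) used = 0.2985 x 0.02197 = 0.006558 mol, which equals the excess n(LiOH).
So n(LiOH) consumed by the sample = 0.008539 - 0.006558 = 0.001981 mol.
n(H2C4H4O6) = 0.001981 / 2 = 0.0009904 mol.
mass H2C4H4O6 = 0.0009904 x 150.09 = 0.1487 g, so %H2C4H4O6 = 0.1487/0.1675 x 100 = 88.7%.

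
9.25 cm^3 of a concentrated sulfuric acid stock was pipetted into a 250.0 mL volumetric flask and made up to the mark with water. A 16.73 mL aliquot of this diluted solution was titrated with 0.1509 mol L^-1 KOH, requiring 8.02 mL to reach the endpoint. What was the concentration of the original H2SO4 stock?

n(KOH) = 0.1509 x 0.008020 = 0.001210 mol.
n(H2SO4) in the aliquot = 0.001210 x 1/2 = 0.0006051 mol.
[diluted H2SO4] = 0.0006051 / 0.01673 = 0.03617 M.
Dilution factor = 250.0/9.250 = 27.03, so [stock] = 0.03617 x 27.03 = 0.978 M.

0.978 M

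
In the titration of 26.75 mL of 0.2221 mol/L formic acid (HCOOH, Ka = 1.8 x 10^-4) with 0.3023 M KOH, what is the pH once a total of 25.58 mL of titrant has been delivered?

n(acid) = 0.2221 x 0.02675 = 0.005941 mol; n(KOH) added = 0.3023 x 0.02558 = 0.007733 mol.
Base is in excess by 0.007733 - 0.005941 = 0.001792 mol in a total volume of 0.05233 L.
[OH^-] = 0.001792/0.05233 = 0.03424 M, so pOH = 1.47 and pH = 14.00 - 1.47 = 12.53.

12.53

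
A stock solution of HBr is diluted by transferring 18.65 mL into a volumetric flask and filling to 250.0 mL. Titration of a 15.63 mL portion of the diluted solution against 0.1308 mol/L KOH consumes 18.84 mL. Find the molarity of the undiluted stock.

2.11 M

n(KOH) = 0.1308 x 0.01884 = 0.002464 mol.
n(HBr) in the aliquot = 0.002464 mol.
[diluted HBr] = 0.002464 / 0.01563 = 0.1577 M.
Dilution factor = 250.0/18.65 = 13.40, so [stock] = 0.1577 x 13.40 = 2.11 M.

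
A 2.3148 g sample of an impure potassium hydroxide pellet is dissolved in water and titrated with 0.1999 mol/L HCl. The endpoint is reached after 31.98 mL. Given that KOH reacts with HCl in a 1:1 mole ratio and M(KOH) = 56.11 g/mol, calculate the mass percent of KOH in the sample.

15.5%

n(HCl) = 0.1999 x 0.03198 = 0.006393 mol.
n(KOH) = 0.006393 / 1 = 0.006393 mol.
mass of KOH = 0.006393 x 56.11 = 0.3587 g.
% purity = 0.3587 / 2.3148 x 100 = 15.5%.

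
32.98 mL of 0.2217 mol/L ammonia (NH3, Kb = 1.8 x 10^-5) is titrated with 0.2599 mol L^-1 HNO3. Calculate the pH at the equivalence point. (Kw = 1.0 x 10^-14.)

n(NH3) = 0.2217 x 0.03298 = 0.007312 mol; V(HNO3) at equivalence = 0.007312/0.2599 = 0.02813 L.
At equivalence the base is fully converted to NH4+; total volume = 0.06111 L, so [NH4+] = 0.007312/0.06111 = 0.1196 M.
Ka(NH4+) = Kw/Kb = 1.0e-14 / 1.8 x 10^-5 = 5.56e-10.
[H^+] = sqrt(Ka x [NH4+]) = sqrt(5.56e-10 x 0.1196) = 8.15e-6 M.
pH = -log(8.15e-6) = 5.09.

5.09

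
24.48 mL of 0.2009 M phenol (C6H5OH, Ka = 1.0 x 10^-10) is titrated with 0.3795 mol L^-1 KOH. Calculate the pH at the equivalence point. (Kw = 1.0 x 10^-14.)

n(C6H5OH) = 0.2009 x 0.02448 = 0.004918 mol; V(KOH) at equivalence = 0.004918/0.3795 = 0.01296 L.
At equivalence all the acid is converted to C6H5O-; total volume = 0.02448 + 0.01296 = 0.03744 L, so [C6H5O-] = 0.004918/0.03744 = 0.1314 M.
Kb = Kw/Ka = 1.0e-14 / 1.0 x 10^-10 = 0.000100.
[OH^-] = sqrt(Kb x [C6H5O-]) = sqrt(0.000100 x 0.1314) = 0.00362 M.
pOH = 2.44, so pH = 14.00 - 2.44 = 11.56.

11.56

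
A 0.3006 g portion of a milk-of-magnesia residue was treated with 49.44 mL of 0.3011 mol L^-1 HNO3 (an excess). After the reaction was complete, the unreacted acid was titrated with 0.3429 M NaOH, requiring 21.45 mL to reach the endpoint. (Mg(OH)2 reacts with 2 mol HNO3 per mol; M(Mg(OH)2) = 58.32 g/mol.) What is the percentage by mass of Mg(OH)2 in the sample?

73.1%

Total n(HNO3) added = 0.3011 x 0.04944 = 0.01489 mol.
n(NaOH) used = 0.3429 x 0.02145 = 0.007355 mol, which equals the excess n(HNO3).
So n(HNO3) consumed by the sample = 0.01489 - 0.007355 = 0.007531 mol.
n(Mg(OH)2) = 0.007531 / 2 = 0.003766 mol.
mass Mg(OH)2 = 0.003766 x 58.32 = 0.2196 g, so %Mg(OH)2 = 0.2196/0.3006 x 100 = 73.1%.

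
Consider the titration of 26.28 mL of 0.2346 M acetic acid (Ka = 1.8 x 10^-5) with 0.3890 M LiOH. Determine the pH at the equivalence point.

n(CH3COOH) = 0.2346 x 0.02628 = 0.006165 mol; V(LiOH) at equivalence = 0.006165/0.3890 = 0.01585 L.
At equivalence all the acid is converted to CH3COO-; total volume = 0.02628 + 0.01585 = 0.04213 L, so [CH3COO-] = 0.006165/0.04213 = 0.1463 M.
Kb = Kw/Ka = 1.0e-14 / 1.8 x 10^-5 = 5.56e-10.
[OH^-] = sqrt(Kb x [CH3COO-]) = sqrt(5.56e-10 x 0.1463) = 9.02e-6 M.
pOH = 5.04, so pH = 14.00 - 5.04 = 8.96.

8.96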